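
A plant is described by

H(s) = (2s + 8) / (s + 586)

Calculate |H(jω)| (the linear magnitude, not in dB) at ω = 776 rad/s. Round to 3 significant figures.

1.60

Substitute s = j776:
Numerator: 2(j776) + 8 = 8 + j1552
Denominator: (j776) + 586 = 586 + j776
|N| = √(8² + 1552²) ≈ 1552, ∠N ≈ 89.70°
|D| = √(586² + 776²) ≈ 972.41, ∠D ≈ 52.94°
|H| = 1552 / 972.41 ≈ 1.596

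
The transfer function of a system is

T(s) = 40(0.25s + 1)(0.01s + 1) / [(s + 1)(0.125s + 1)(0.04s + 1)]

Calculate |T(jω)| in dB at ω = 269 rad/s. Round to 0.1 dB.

-22.1 dB

At ω = 269 rad/s:
zero (1 + j269·0.25) = 1 + j67.25 → |·| ≈ 67.257, ∠ ≈ 89.15°
zero (1 + j269·0.01) = 1 + j2.69 → |·| ≈ 2.8699, ∠ ≈ 69.61°
pole (1 + j269·1) = 1 + j269 → |·| ≈ 269, ∠ ≈ 89.79°
pole (1 + j269·0.125) = 1 + j33.625 → |·| ≈ 33.64, ∠ ≈ 88.30°
pole (1 + j269·0.04) = 1 + j10.76 → |·| ≈ 10.806, ∠ ≈ 84.69°
|T| = 40 · 67.257 · 2.8699 / (269 · 33.64 · 10.806) ≈ 0.078957
Gain = 20 log₁₀(0.078957) ≈ -22.05 dB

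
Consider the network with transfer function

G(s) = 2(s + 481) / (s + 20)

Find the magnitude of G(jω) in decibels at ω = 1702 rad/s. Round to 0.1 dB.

At s = jω = j1702:
zero (s+481): 481 + j1702 → |·| = √(481²+1702²) = √3128165 ≈ 1768.7, ∠ = arctan(1702/481) ≈ 74.22°
pole (s+20): 20 + j1702 → |·| = √(20²+1702²) = √2897204 ≈ 1702.1, ∠ = arctan(1702/20) ≈ 89.33°
|G| = 2 · 1768.7 / 1702.1 ≈ 2.0783
Gain = 20 log₁₀(2.0783) ≈ 6.35 dB

6.4 dB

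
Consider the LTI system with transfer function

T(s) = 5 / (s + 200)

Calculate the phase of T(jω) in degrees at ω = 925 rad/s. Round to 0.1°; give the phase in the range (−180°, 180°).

Substitute s = j925:
Numerator: 5 = 5 + j0
Denominator: (j925) + 200 = 200 + j925
|N| = √(5² + 0²) ≈ 5, ∠N ≈ 0.00°
|D| = √(200² + 925²) ≈ 946.37, ∠D ≈ 77.80°
∠T = 0.00° − 77.80° = -77.80°

-77.8°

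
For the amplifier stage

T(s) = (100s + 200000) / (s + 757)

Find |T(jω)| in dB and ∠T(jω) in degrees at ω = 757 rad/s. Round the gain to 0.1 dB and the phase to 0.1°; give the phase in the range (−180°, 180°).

Substitute s = j757:
Numerator: 100(j757) + 200000 = 200000 + j75700
Denominator: (j757) + 757 = 757 + j757
|N| = √(200000² + 75700²) ≈ 2.1385e+05, ∠N ≈ 20.73°
|D| = √(757² + 757²) ≈ 1070.6, ∠D ≈ 45.00°
|T| = 2.1385e+05 / 1070.6 ≈ 199.75
Gain = 20 log₁₀(199.75) ≈ 46.01 dB
∠T = 20.73° − 45.00° = -24.27°

46.0 dB, -24.3°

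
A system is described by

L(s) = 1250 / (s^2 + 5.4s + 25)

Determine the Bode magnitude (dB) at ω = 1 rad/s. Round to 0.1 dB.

At s = jω = j1:
quadratic: (j1)² + 5.4·j1 + 25 = 24 + j5.4 → |·| ≈ 24.6, ∠ ≈ 12.68°
|L| = 1250 / 24.6 ≈ 50.813
Gain = 20 log₁₀(50.813) ≈ 34.12 dB

34.1 dB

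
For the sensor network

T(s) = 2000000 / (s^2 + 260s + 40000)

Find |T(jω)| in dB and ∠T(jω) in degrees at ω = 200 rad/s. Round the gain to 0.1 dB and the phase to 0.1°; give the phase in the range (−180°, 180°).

31.7 dB, -90.0°

At s = jω = j200:
quadratic: (j200)² + 260·j200 + 40000 = 0 + j52000 → |·| ≈ 52000, ∠ ≈ 90.00°
|T| = 2000000 / 52000 ≈ 38.462
Gain = 20 log₁₀(38.462) ≈ 31.70 dB
∠T = 0.00° − 90.00° = -90.00°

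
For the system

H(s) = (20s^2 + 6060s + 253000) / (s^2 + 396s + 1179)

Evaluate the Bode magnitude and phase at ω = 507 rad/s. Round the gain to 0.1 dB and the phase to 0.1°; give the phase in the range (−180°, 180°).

25.0 dB, 6.0°

Substitute s = j507:
Numerator: 20(j507)^2 + 6060(j507) + 253000 = -4887980 + j3072420
Denominator: (j507)^2 + 396(j507) + 1179 = -255870 + j200772
|N| = √(4887980² + 3072420²) ≈ 5.7734e+06, ∠N ≈ 147.85°
|D| = √(255870² + 200772²) ≈ 3.2524e+05, ∠D ≈ 141.88°
|H| = 5.7734e+06 / 3.2524e+05 ≈ 17.751
Gain = 20 log₁₀(17.751) ≈ 24.98 dB
∠H = 147.85° − 141.88° = 5.97°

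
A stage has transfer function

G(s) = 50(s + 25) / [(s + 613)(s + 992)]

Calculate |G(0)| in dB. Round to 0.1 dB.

G(0) = 50·25 / (613·992) ≈ 0.0020556
20 log₁₀(0.0020556) ≈ -53.74 dB

-53.7 dB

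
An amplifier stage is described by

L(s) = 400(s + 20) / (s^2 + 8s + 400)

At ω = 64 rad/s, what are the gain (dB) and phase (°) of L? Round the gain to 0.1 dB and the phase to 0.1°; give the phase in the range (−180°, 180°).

At s = jω = j64:
zero (s+20): 20 + j64 → |·| = √(20²+64²) = √4496 ≈ 67.052, ∠ = arctan(64/20) ≈ 72.65°
quadratic: (j64)² + 8·j64 + 400 = -3696 + j512 → |·| ≈ 3731.3, ∠ ≈ 172.11°
|L| = 400 · 67.052 / 3731.3 ≈ 7.1881
Gain = 20 log₁₀(7.1881) ≈ 17.13 dB
∠L = 72.65° − 172.11° = -99.46°

17.1 dB, -99.5°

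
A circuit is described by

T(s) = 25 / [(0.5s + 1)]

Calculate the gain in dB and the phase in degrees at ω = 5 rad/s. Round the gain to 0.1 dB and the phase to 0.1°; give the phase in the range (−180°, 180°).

At ω = 5 rad/s:
pole (1 + j5·0.5) = 1 + j2.5 → |·| ≈ 2.6926, ∠ ≈ 68.20°
|T| = 25 · 1 / (2.6926) ≈ 9.2847
Gain = 20 log₁₀(9.2847) ≈ 19.36 dB
∠T = (0°) − (68.20°) = -68.20°

19.4 dB, -68.2°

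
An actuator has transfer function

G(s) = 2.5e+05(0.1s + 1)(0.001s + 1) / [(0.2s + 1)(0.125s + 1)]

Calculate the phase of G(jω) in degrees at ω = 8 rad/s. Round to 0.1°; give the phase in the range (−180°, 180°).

At ω = 8 rad/s:
zero (1 + j8·0.1) = 1 + j0.8 → |·| ≈ 1.2806, ∠ ≈ 38.66°
zero (1 + j8·0.001) = 1 + j0.008 → |·| ≈ 1, ∠ ≈ 0.46°
pole (1 + j8·0.2) = 1 + j1.6 → |·| ≈ 1.8868, ∠ ≈ 57.99°
pole (1 + j8·0.125) = 1 + j1 → |·| ≈ 1.4142, ∠ ≈ 45.00°
∠G = (38.66° + 0.46°) − (57.99° + 45.00°) = -63.87°

-63.9°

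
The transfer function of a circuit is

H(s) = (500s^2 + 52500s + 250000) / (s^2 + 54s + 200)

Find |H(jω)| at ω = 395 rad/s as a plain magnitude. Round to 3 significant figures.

512

Substitute s = j395:
Numerator: 500(j395)^2 + 52500(j395) + 250000 = -77762500 + j20737500
Denominator: (j395)^2 + 54(j395) + 200 = -155825 + j21330
|N| = √(77762500² + 20737500²) ≈ 8.048e+07, ∠N ≈ 165.07°
|D| = √(155825² + 21330²) ≈ 1.5728e+05, ∠D ≈ 172.21°
|H| = 8.048e+07 / 1.5728e+05 ≈ 511.7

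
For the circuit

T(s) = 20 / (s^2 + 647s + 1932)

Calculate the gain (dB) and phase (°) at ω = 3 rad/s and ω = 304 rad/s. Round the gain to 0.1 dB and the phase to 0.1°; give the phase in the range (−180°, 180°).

Substitute s = j3:
Numerator: 20 = 20 + j0
Denominator: (j3)^2 + 647(j3) + 1932 = 1923 + j1941
|N| = √(20² + 0²) ≈ 20, ∠N ≈ 0.00°
|D| = √(1923² + 1941²) ≈ 2732.3, ∠D ≈ 45.27°
|T| = 20 / 2732.3 ≈ 0.0073198
Gain = 20 log₁₀(0.0073198) ≈ -42.71 dB
∠T = 0.00° − 45.27° = -45.27°

Substitute s = j304:
Numerator: 20 = 20 + j0
Denominator: (j304)^2 + 647(j304) + 1932 = -90484 + j196688
|N| = √(20² + 0²) ≈ 20, ∠N ≈ 0.00°
|D| = √(90484² + 196688²) ≈ 2.165e+05, ∠D ≈ 114.70°
|T| = 20 / 2.165e+05 ≈ 9.2379e-05
Gain = 20 log₁₀(9.2379e-05) ≈ -80.69 dB
∠T = 0.00° − 114.70° = -114.70°

ω = 3: -42.7 dB, -45.3°; ω = 304: -80.7 dB, -114.7°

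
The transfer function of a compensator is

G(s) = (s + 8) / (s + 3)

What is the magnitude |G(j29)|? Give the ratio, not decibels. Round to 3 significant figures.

1.03

Substitute s = j29:
Numerator: (j29) + 8 = 8 + j29
Denominator: (j29) + 3 = 3 + j29
|N| = √(8² + 29²) ≈ 30.083, ∠N ≈ 74.58°
|D| = √(3² + 29²) ≈ 29.155, ∠D ≈ 84.09°
|G| = 30.083 / 29.155 ≈ 1.0318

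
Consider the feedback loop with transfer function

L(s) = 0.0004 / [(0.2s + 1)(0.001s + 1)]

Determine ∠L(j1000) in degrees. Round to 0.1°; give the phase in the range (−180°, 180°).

At ω = 1000 rad/s:
pole (1 + j1000·0.2) = 1 + j200 → |·| ≈ 200, ∠ ≈ 89.71°
pole (1 + j1000·0.001) = 1 + j1 → |·| ≈ 1.4142, ∠ ≈ 45.00°
∠L = (0°) − (89.71° + 45.00°) = -134.71°

-134.7°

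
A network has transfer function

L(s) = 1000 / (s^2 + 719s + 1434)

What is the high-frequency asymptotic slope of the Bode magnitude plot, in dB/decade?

-40 dB/decade

Each pole contributes −20 dB/decade at high frequency; each zero contributes +20 dB/decade.
Net: 0 zero(s) − 2 pole(s) → -40 dB/decade.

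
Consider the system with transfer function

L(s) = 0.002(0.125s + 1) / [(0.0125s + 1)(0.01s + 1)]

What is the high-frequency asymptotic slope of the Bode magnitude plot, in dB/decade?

Each pole contributes −20 dB/decade at high frequency; each zero contributes +20 dB/decade.
Net: 1 zero(s) − 2 pole(s) → -20 dB/decade.

-20 dB/decade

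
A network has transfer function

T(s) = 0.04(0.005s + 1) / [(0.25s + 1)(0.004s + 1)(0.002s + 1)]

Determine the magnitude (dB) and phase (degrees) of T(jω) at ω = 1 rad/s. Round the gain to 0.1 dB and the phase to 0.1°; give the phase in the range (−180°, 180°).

-28.2 dB, -14.1°

At ω = 1 rad/s:
zero (1 + j1·0.005) = 1 + j0.005 → |·| ≈ 1, ∠ ≈ 0.29°
pole (1 + j1·0.25) = 1 + j0.25 → |·| ≈ 1.0308, ∠ ≈ 14.04°
pole (1 + j1·0.004) = 1 + j0.004 → |·| ≈ 1, ∠ ≈ 0.23°
pole (1 + j1·0.002) = 1 + j0.002 → |·| ≈ 1, ∠ ≈ 0.11°
|T| = 0.04 · 1 / (1.0308 · 1 · 1) ≈ 0.038805
Gain = 20 log₁₀(0.038805) ≈ -28.22 dB
∠T = (0.29°) − (14.04° + 0.23° + 0.11°) = -14.09°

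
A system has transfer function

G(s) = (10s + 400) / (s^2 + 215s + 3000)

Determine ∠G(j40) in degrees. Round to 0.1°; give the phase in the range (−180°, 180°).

-35.8°

Substitute s = j40:
Numerator: 10(j40) + 400 = 400 + j400
Denominator: (j40)^2 + 215(j40) + 3000 = 1400 + j8600
|N| = √(400² + 400²) ≈ 565.69, ∠N ≈ 45.00°
|D| = √(1400² + 8600²) ≈ 8713.2, ∠D ≈ 80.75°
∠G = 45.00° − 80.75° = -35.75°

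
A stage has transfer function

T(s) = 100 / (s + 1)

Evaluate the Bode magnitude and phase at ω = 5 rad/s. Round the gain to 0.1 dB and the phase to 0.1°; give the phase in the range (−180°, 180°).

Substitute s = j5:
Numerator: 100 = 100 + j0
Denominator: (j5) + 1 = 1 + j5
|N| = √(100² + 0²) ≈ 100, ∠N ≈ 0.00°
|D| = √(1² + 5²) ≈ 5.099, ∠D ≈ 78.69°
|T| = 100 / 5.099 ≈ 19.612
Gain = 20 log₁₀(19.612) ≈ 25.85 dB
∠T = 0.00° − 78.69° = -78.69°

25.9 dB, -78.7°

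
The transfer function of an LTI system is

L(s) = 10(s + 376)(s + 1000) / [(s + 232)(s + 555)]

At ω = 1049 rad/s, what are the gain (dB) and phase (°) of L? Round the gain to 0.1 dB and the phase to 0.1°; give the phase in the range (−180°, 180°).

22.1 dB, -23.0°

At s = jω = j1049:
zero (s+376): 376 + j1049 → |·| = √(376²+1049²) = √1241777 ≈ 1114.4, ∠ = arctan(1049/376) ≈ 70.28°
zero (s+1000): 1000 + j1049 → |·| = √(1000²+1049²) = √2100401 ≈ 1449.3, ∠ = arctan(1049/1000) ≈ 46.37°
pole (s+232): 232 + j1049 → |·| = √(232²+1049²) = √1154225 ≈ 1074.3, ∠ = arctan(1049/232) ≈ 77.53°
pole (s+555): 555 + j1049 → |·| = √(555²+1049²) = √1408426 ≈ 1186.8, ∠ = arctan(1049/555) ≈ 62.12°
|L| = 10 · 1.6151e+06 / 1.275e+06 ≈ 12.667
Gain = 20 log₁₀(12.667) ≈ 22.05 dB
∠L = 116.65° − 139.65° = -23.00°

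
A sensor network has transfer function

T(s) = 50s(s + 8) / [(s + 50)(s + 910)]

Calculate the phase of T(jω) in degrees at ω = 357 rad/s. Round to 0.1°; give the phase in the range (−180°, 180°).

75.3°

At s = jω = j357:
zero (s+8): 8 + j357 → |·| = √(8²+357²) = √127513 ≈ 357.09, ∠ = arctan(357/8) ≈ 88.72°
zero at origin: s = j357 → |·| = 357, ∠ = 90.00°
pole (s+50): 50 + j357 → |·| = √(50²+357²) = √129949 ≈ 360.48, ∠ = arctan(357/50) ≈ 82.03°
pole (s+910): 910 + j357 → |·| = √(910²+357²) = √955549 ≈ 977.52, ∠ = arctan(357/910) ≈ 21.42°
∠T = 178.72° − 103.45° = 75.27°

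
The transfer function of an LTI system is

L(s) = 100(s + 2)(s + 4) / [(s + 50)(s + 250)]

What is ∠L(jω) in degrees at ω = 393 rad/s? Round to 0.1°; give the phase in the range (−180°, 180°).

At s = jω = j393:
zero (s+2): 2 + j393 → |·| = √(2²+393²) = √154453 ≈ 393.01, ∠ = arctan(393/2) ≈ 89.71°
zero (s+4): 4 + j393 → |·| = √(4²+393²) = √154465 ≈ 393.02, ∠ = arctan(393/4) ≈ 89.42°
pole (s+50): 50 + j393 → |·| = √(50²+393²) = √156949 ≈ 396.17, ∠ = arctan(393/50) ≈ 82.75°
pole (s+250): 250 + j393 → |·| = √(250²+393²) = √216949 ≈ 465.78, ∠ = arctan(393/250) ≈ 57.54°
∠L = 179.13° − 140.29° = 38.84°

38.8°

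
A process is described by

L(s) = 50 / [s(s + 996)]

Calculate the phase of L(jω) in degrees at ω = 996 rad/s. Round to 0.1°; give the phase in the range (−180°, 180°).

At s = jω = j996:
pole (s+996): 996 + j996 → |·| = √(996²+996²) = √1984032 ≈ 1408.6, ∠ = arctan(996/996) ≈ 45.00°
pole at origin: |s| = 996, ∠ = 90.00° (in denominator)
∠L = 0.00° − 135.00° = -135.00°

-135.0°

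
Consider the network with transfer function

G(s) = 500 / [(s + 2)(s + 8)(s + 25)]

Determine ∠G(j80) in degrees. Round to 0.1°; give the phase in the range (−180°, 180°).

114.5°

At s = jω = j80:
pole (s+2): 2 + j80 → |·| = √(2²+80²) = √6404 ≈ 80.025, ∠ = arctan(80/2) ≈ 88.57°
pole (s+8): 8 + j80 → |·| = √(8²+80²) = √6464 ≈ 80.399, ∠ = arctan(80/8) ≈ 84.29°
pole (s+25): 25 + j80 → |·| = √(25²+80²) = √7025 ≈ 83.815, ∠ = arctan(80/25) ≈ 72.65°
∠G = 0.00° − 245.51° = -245.51° ≡ 114.49° (principal value)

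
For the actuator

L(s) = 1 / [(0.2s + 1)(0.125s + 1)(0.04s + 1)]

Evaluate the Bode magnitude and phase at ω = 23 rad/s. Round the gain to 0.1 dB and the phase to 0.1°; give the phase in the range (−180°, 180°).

At ω = 23 rad/s:
pole (1 + j23·0.2) = 1 + j4.6 → |·| ≈ 4.7074, ∠ ≈ 77.74°
pole (1 + j23·0.125) = 1 + j2.875 → |·| ≈ 3.0439, ∠ ≈ 70.82°
pole (1 + j23·0.04) = 1 + j0.92 → |·| ≈ 1.3588, ∠ ≈ 42.61°
|L| = 1 · 1 / (4.7074 · 3.0439 · 1.3588) ≈ 0.051361
Gain = 20 log₁₀(0.051361) ≈ -25.79 dB
∠L = (0°) − (77.74° + 70.82° + 42.61°) = -191.17° ≡ 168.83° (principal value)

-25.8 dB, 168.8°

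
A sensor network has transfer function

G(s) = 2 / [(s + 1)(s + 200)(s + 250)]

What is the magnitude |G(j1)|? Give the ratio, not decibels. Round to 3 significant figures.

2.83e-05

At s = jω = j1:
pole (s+1): 1 + j1 → |·| = √(1²+1²) = √2 ≈ 1.4142, ∠ = arctan(1/1) ≈ 45.00°
pole (s+200): 200 + j1 → |·| = √(200²+1²) = √40001 ≈ 200, ∠ = arctan(1/200) ≈ 0.29°
pole (s+250): 250 + j1 → |·| = √(250²+1²) = √62501 ≈ 250, ∠ = arctan(1/250) ≈ 0.23°
|G| = 2 / 70710 ≈ 2.8285e-05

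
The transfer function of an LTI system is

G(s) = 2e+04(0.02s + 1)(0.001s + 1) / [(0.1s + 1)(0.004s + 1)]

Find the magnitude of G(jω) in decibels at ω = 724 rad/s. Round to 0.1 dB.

At ω = 724 rad/s:
zero (1 + j724·0.02) = 1 + j14.48 → |·| ≈ 14.514, ∠ ≈ 86.05°
zero (1 + j724·0.001) = 1 + j0.724 → |·| ≈ 1.2346, ∠ ≈ 35.90°
pole (1 + j724·0.1) = 1 + j72.4 → |·| ≈ 72.407, ∠ ≈ 89.21°
pole (1 + j724·0.004) = 1 + j2.896 → |·| ≈ 3.0638, ∠ ≈ 70.95°
|G| = 2e+04 · 14.514 · 1.2346 / (72.407 · 3.0638) ≈ 1615.5
Gain = 20 log₁₀(1615.5) ≈ 64.17 dB

64.2 dB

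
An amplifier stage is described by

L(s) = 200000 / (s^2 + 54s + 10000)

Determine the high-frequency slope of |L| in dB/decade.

-40 dB/decade

Each pole contributes −20 dB/decade at high frequency; each zero contributes +20 dB/decade.
Net: 0 zero(s) − 2 pole(s) → -40 dB/decade.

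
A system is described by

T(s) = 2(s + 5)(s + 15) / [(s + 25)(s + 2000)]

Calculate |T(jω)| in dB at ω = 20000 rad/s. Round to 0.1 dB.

At s = jω = j20000:
zero (s+5): 5 + j20000 → |·| = √(5²+20000²) = √400000025 ≈ 20000, ∠ = arctan(20000/5) ≈ 89.99°
zero (s+15): 15 + j20000 → |·| = √(15²+20000²) = √400000225 ≈ 20000, ∠ = arctan(20000/15) ≈ 89.96°
pole (s+25): 25 + j20000 → |·| = √(25²+20000²) = √400000625 ≈ 20000, ∠ = arctan(20000/25) ≈ 89.93°
pole (s+2000): 2000 + j20000 → |·| = √(2000²+20000²) = √404000000 ≈ 20100, ∠ = arctan(20000/2000) ≈ 84.29°
|T| = 2 · 4e+08 / 4.02e+08 ≈ 1.99
Gain = 20 log₁₀(1.99) ≈ 5.98 dB

6.0 dB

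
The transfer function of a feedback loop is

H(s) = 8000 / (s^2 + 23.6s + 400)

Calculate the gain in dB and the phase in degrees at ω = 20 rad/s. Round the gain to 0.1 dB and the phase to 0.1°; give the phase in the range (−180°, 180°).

24.6 dB, -90.0°

At s = jω = j20:
quadratic: (j20)² + 23.6·j20 + 400 = 0 + j472 → |·| ≈ 472, ∠ ≈ 90.00°
|H| = 8000 / 472 ≈ 16.949
Gain = 20 log₁₀(16.949) ≈ 24.58 dB
∠H = 0.00° − 90.00° = -90.00°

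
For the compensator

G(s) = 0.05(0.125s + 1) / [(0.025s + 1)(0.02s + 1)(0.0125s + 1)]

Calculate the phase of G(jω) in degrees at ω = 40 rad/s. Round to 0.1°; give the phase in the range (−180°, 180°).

-31.5°

At ω = 40 rad/s:
zero (1 + j40·0.125) = 1 + j5 → |·| ≈ 5.099, ∠ ≈ 78.69°
pole (1 + j40·0.025) = 1 + j1 → |·| ≈ 1.4142, ∠ ≈ 45.00°
pole (1 + j40·0.02) = 1 + j0.8 → |·| ≈ 1.2806, ∠ ≈ 38.66°
pole (1 + j40·0.0125) = 1 + j0.5 → |·| ≈ 1.118, ∠ ≈ 26.57°
∠G = (78.69°) − (45.00° + 38.66° + 26.57°) = -31.54°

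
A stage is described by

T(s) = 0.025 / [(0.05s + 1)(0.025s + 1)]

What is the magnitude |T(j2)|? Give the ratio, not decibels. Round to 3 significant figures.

At ω = 2 rad/s:
pole (1 + j2·0.05) = 1 + j0.1 → |·| ≈ 1.005, ∠ ≈ 5.71°
pole (1 + j2·0.025) = 1 + j0.05 → |·| ≈ 1.0012, ∠ ≈ 2.86°
|T| = 0.025 · 1 / (1.005 · 1.0012) ≈ 0.024846

0.0248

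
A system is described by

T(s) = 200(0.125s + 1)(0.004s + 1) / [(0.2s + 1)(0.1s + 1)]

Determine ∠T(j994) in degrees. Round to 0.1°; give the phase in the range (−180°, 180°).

-13.7°

At ω = 994 rad/s:
zero (1 + j994·0.125) = 1 + j124.25 → |·| ≈ 124.25, ∠ ≈ 89.54°
zero (1 + j994·0.004) = 1 + j3.976 → |·| ≈ 4.0998, ∠ ≈ 75.88°
pole (1 + j994·0.2) = 1 + j198.8 → |·| ≈ 198.8, ∠ ≈ 89.71°
pole (1 + j994·0.1) = 1 + j99.4 → |·| ≈ 99.405, ∠ ≈ 89.42°
∠T = (89.54° + 75.88°) − (89.71° + 89.42°) = -13.71°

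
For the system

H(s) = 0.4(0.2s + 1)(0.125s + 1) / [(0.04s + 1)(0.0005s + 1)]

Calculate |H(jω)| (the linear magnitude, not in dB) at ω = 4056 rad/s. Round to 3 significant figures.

448

At ω = 4056 rad/s:
zero (1 + j4056·0.2) = 1 + j811.2 → |·| ≈ 811.2, ∠ ≈ 89.93°
zero (1 + j4056·0.125) = 1 + j507 → |·| ≈ 507, ∠ ≈ 89.89°
pole (1 + j4056·0.04) = 1 + j162.24 → |·| ≈ 162.24, ∠ ≈ 89.65°
pole (1 + j4056·0.0005) = 1 + j2.028 → |·| ≈ 2.2611, ∠ ≈ 63.75°
|H| = 0.4 · 811.2 · 507 / (162.24 · 2.2611) ≈ 448.45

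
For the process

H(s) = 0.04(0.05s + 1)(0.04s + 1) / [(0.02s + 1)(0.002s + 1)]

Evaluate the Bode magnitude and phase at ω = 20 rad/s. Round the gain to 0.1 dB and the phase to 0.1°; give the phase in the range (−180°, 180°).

At ω = 20 rad/s:
zero (1 + j20·0.05) = 1 + j1 → |·| ≈ 1.4142, ∠ ≈ 45.00°
zero (1 + j20·0.04) = 1 + j0.8 → |·| ≈ 1.2806, ∠ ≈ 38.66°
pole (1 + j20·0.02) = 1 + j0.4 → |·| ≈ 1.077, ∠ ≈ 21.80°
pole (1 + j20·0.002) = 1 + j0.04 → |·| ≈ 1.0008, ∠ ≈ 2.29°
|H| = 0.04 · 1.4142 · 1.2806 / (1.077 · 1.0008) ≈ 0.067208
Gain = 20 log₁₀(0.067208) ≈ -23.45 dB
∠H = (45.00° + 38.66°) − (21.80° + 2.29°) = 59.57°

-23.5 dB, 59.6°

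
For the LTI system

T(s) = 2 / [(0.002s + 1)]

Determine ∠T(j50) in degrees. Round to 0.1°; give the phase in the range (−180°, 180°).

At ω = 50 rad/s:
pole (1 + j50·0.002) = 1 + j0.1 → |·| ≈ 1.005, ∠ ≈ 5.71°
∠T = (0°) − (5.71°) = -5.71°

-5.7°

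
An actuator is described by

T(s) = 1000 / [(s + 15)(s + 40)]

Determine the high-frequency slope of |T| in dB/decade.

-40 dB/decade

Each pole contributes −20 dB/decade at high frequency; each zero contributes +20 dB/decade.
Net: 0 zero(s) − 2 pole(s) → -40 dB/decade.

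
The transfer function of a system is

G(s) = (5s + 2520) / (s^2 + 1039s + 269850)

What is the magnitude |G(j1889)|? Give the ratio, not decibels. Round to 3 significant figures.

0.00255

Substitute s = j1889:
Numerator: 5(j1889) + 2520 = 2520 + j9445
Denominator: (j1889)^2 + 1039(j1889) + 269850 = -3298471 + j1962671
|N| = √(2520² + 9445²) ≈ 9775.4, ∠N ≈ 75.06°
|D| = √(3298471² + 1962671²) ≈ 3.8382e+06, ∠D ≈ 149.25°
|G| = 9775.4 / 3.8382e+06 ≈ 0.0025469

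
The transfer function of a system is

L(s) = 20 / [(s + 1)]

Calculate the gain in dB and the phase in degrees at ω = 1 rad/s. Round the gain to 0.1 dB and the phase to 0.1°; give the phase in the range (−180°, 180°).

23.0 dB, -45.0°

At ω = 1 rad/s:
pole (1 + j1·1) = 1 + j1 → |·| ≈ 1.4142, ∠ ≈ 45.00°
|L| = 20 · 1 / (1.4142) ≈ 14.142
Gain = 20 log₁₀(14.142) ≈ 23.01 dB
∠L = (0°) − (45.00°) = -45.00°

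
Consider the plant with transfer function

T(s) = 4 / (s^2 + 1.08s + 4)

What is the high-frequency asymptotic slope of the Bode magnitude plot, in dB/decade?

Each pole contributes −20 dB/decade at high frequency; each zero contributes +20 dB/decade.
Net: 0 zero(s) − 2 pole(s) → -40 dB/decade.

-40 dB/decade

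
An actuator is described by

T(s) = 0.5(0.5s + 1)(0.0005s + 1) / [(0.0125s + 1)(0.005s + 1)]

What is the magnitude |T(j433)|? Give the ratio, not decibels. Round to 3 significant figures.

At ω = 433 rad/s:
zero (1 + j433·0.5) = 1 + j216.5 → |·| ≈ 216.5, ∠ ≈ 89.74°
zero (1 + j433·0.0005) = 1 + j0.2165 → |·| ≈ 1.0232, ∠ ≈ 12.22°
pole (1 + j433·0.0125) = 1 + j5.4125 → |·| ≈ 5.5041, ∠ ≈ 79.53°
pole (1 + j433·0.005) = 1 + j2.165 → |·| ≈ 2.3848, ∠ ≈ 65.21°
|T| = 0.5 · 216.5 · 1.0232 / (5.5041 · 2.3848) ≈ 8.4382

8.44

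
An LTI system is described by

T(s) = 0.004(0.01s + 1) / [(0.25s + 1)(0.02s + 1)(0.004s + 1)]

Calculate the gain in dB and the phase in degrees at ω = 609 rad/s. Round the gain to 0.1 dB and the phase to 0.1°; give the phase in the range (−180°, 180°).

-106.0 dB, -161.9°

At ω = 609 rad/s:
zero (1 + j609·0.01) = 1 + j6.09 → |·| ≈ 6.1716, ∠ ≈ 80.68°
pole (1 + j609·0.25) = 1 + j152.25 → |·| ≈ 152.25, ∠ ≈ 89.62°
pole (1 + j609·0.02) = 1 + j12.18 → |·| ≈ 12.221, ∠ ≈ 85.31°
pole (1 + j609·0.004) = 1 + j2.436 → |·| ≈ 2.6333, ∠ ≈ 67.68°
|T| = 0.004 · 6.1716 / (152.25 · 12.221 · 2.6333) ≈ 5.0384e-06
Gain = 20 log₁₀(5.0384e-06) ≈ -105.95 dB
∠T = (80.68°) − (89.62° + 85.31° + 67.68°) = -161.93°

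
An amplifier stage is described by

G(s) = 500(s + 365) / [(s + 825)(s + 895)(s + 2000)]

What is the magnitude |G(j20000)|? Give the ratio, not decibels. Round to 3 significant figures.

At s = jω = j20000:
zero (s+365): 365 + j20000 → |·| = √(365²+20000²) = √400133225 ≈ 20003, ∠ = arctan(20000/365) ≈ 88.95°
pole (s+825): 825 + j20000 → |·| = √(825²+20000²) = √400680625 ≈ 20017, ∠ = arctan(20000/825) ≈ 87.64°
pole (s+895): 895 + j20000 → |·| = √(895²+20000²) = √400801025 ≈ 20020, ∠ = arctan(20000/895) ≈ 87.44°
pole (s+2000): 2000 + j20000 → |·| = √(2000²+20000²) = √404000000 ≈ 20100, ∠ = arctan(20000/2000) ≈ 84.29°
|G| = 500 · 20003 / 8.0549e+12 ≈ 1.2417e-06

1.24e-06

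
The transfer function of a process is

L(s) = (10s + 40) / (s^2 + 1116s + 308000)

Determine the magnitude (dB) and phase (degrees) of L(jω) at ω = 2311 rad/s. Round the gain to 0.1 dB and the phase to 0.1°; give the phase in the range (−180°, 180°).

Substitute s = j2311:
Numerator: 10(j2311) + 40 = 40 + j23110
Denominator: (j2311)^2 + 1116(j2311) + 308000 = -5032721 + j2579076
|N| = √(40² + 23110²) ≈ 23110, ∠N ≈ 89.90°
|D| = √(5032721² + 2579076²) ≈ 5.6551e+06, ∠D ≈ 152.87°
|L| = 23110 / 5.6551e+06 ≈ 0.0040866
Gain = 20 log₁₀(0.0040866) ≈ -47.77 dB
∠L = 89.90° − 152.87° = -62.97°

-47.8 dB, -63.0°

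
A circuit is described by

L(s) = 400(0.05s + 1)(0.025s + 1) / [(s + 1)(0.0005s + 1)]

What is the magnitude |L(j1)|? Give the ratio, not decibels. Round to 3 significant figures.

283

At ω = 1 rad/s:
zero (1 + j1·0.05) = 1 + j0.05 → |·| ≈ 1.0012, ∠ ≈ 2.86°
zero (1 + j1·0.025) = 1 + j0.025 → |·| ≈ 1.0003, ∠ ≈ 1.43°
pole (1 + j1·1) = 1 + j1 → |·| ≈ 1.4142, ∠ ≈ 45.00°
pole (1 + j1·0.0005) = 1 + j0.0005 → |·| ≈ 1, ∠ ≈ 0.03°
|L| = 400 · 1.0012 · 1.0003 / (1.4142 · 1) ≈ 283.27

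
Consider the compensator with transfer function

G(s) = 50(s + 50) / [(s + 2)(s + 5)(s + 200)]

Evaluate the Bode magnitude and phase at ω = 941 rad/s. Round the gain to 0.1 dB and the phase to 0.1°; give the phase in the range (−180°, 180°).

-85.1 dB, -170.6°

At s = jω = j941:
zero (s+50): 50 + j941 → |·| = √(50²+941²) = √887981 ≈ 942.33, ∠ = arctan(941/50) ≈ 86.96°
pole (s+2): 2 + j941 → |·| = √(2²+941²) = √885485 ≈ 941, ∠ = arctan(941/2) ≈ 89.88°
pole (s+5): 5 + j941 → |·| = √(5²+941²) = √885506 ≈ 941.01, ∠ = arctan(941/5) ≈ 89.70°
pole (s+200): 200 + j941 → |·| = √(200²+941²) = √925481 ≈ 962.02, ∠ = arctan(941/200) ≈ 78.00°
|G| = 50 · 942.33 / 8.5186e+08 ≈ 5.531e-05
Gain = 20 log₁₀(5.531e-05) ≈ -85.14 dB
∠G = 86.96° − 257.58° = -170.62°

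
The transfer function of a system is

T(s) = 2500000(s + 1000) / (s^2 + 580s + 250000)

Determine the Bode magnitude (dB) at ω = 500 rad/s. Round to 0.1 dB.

79.7 dB

At s = jω = j500:
zero (s+1000): 1000 + j500 → |·| = √(1000²+500²) = √1250000 ≈ 1118, ∠ = arctan(500/1000) ≈ 26.57°
quadratic: (j500)² + 580·j500 + 250000 = 0 + j290000 → |·| ≈ 2.9e+05, ∠ ≈ 90.00°
|T| = 2500000 · 1118 / 2.9e+05 ≈ 9637.9
Gain = 20 log₁₀(9637.9) ≈ 79.68 dB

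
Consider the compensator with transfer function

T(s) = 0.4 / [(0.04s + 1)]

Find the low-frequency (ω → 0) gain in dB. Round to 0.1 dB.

T(0) = 0.4 · 1 / 1 = 0.4
20 log₁₀(0.4) ≈ -7.96 dB

-8.0 dB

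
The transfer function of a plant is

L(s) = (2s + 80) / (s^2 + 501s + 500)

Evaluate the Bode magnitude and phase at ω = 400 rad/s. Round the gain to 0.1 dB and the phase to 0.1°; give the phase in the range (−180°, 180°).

Substitute s = j400:
Numerator: 2(j400) + 80 = 80 + j800
Denominator: (j400)^2 + 501(j400) + 500 = -159500 + j200400
|N| = √(80² + 800²) ≈ 803.99, ∠N ≈ 84.29°
|D| = √(159500² + 200400²) ≈ 2.5613e+05, ∠D ≈ 128.52°
|L| = 803.99 / 2.5613e+05 ≈ 0.003139
Gain = 20 log₁₀(0.003139) ≈ -50.06 dB
∠L = 84.29° − 128.52° = -44.23°

-50.1 dB, -44.2°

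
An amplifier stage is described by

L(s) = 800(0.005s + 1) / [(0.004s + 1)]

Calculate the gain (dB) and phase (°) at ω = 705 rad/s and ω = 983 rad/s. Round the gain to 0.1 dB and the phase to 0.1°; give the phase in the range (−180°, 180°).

ω = 705: 59.8 dB, 3.7°; ω = 983: 59.9 dB, 2.8°

At ω = 705 rad/s:
zero (1 + j705·0.005) = 1 + j3.525 → |·| ≈ 3.6641, ∠ ≈ 74.16°
pole (1 + j705·0.004) = 1 + j2.82 → |·| ≈ 2.9921, ∠ ≈ 70.47°
|L| = 800 · 3.6641 / (2.9921) ≈ 979.67
Gain = 20 log₁₀(979.67) ≈ 59.82 dB
∠L = (74.16°) − (70.47°) = 3.69°

At ω = 983 rad/s:
zero (1 + j983·0.005) = 1 + j4.915 → |·| ≈ 5.0157, ∠ ≈ 78.50°
pole (1 + j983·0.004) = 1 + j3.932 → |·| ≈ 4.0572, ∠ ≈ 75.73°
|L| = 800 · 5.0157 / (4.0572) ≈ 989
Gain = 20 log₁₀(989) ≈ 59.90 dB
∠L = (78.50°) − (75.73°) = 2.77°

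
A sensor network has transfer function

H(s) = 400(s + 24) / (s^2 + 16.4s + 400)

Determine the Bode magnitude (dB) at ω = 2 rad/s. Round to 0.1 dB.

27.7 dB

At s = jω = j2:
zero (s+24): 24 + j2 → |·| = √(24²+2²) = √580 ≈ 24.083, ∠ = arctan(2/24) ≈ 4.76°
quadratic: (j2)² + 16.4·j2 + 400 = 396 + j32.8 → |·| ≈ 397.36, ∠ ≈ 4.73°
|H| = 400 · 24.083 / 397.36 ≈ 24.243
Gain = 20 log₁₀(24.243) ≈ 27.69 dB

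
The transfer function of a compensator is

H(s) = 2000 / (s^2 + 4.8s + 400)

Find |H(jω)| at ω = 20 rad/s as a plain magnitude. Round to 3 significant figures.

20.8

At s = jω = j20:
quadratic: (j20)² + 4.8·j20 + 400 = 0 + j96 → |·| ≈ 96, ∠ ≈ 90.00°
|H| = 2000 / 96 ≈ 20.833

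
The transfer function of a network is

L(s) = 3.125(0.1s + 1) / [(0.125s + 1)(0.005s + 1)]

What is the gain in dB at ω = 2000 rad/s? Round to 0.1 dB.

-12.1 dB

At ω = 2000 rad/s:
zero (1 + j2000·0.1) = 1 + j200 → |·| ≈ 200, ∠ ≈ 89.71°
pole (1 + j2000·0.125) = 1 + j250 → |·| ≈ 250, ∠ ≈ 89.77°
pole (1 + j2000·0.005) = 1 + j10 → |·| ≈ 10.05, ∠ ≈ 84.29°
|L| = 3.125 · 200 / (250 · 10.05) ≈ 0.24876
Gain = 20 log₁₀(0.24876) ≈ -12.08 dB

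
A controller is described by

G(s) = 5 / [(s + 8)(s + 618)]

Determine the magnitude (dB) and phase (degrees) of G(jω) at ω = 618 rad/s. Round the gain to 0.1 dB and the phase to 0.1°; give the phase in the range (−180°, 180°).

At s = jω = j618:
pole (s+8): 8 + j618 → |·| = √(8²+618²) = √381988 ≈ 618.05, ∠ = arctan(618/8) ≈ 89.26°
pole (s+618): 618 + j618 → |·| = √(618²+618²) = √763848 ≈ 873.98, ∠ = arctan(618/618) ≈ 45.00°
|G| = 5 / 5.4016e+05 ≈ 9.2565e-06
Gain = 20 log₁₀(9.2565e-06) ≈ -100.67 dB
∠G = 0.00° − 134.26° = -134.26°

-100.7 dB, -134.3°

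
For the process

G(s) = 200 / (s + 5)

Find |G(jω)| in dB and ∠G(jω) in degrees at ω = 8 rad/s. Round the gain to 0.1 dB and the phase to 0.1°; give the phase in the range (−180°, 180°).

26.5 dB, -58.0°

At s = jω = j8:
pole (s+5): 5 + j8 → |·| = √(5²+8²) = √89 ≈ 9.434, ∠ = arctan(8/5) ≈ 57.99°
|G| = 200 / 9.434 ≈ 21.2
Gain = 20 log₁₀(21.2) ≈ 26.53 dB
∠G = 0.00° − 57.99° = -57.99°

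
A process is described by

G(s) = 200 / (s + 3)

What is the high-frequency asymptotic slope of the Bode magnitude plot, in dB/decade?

Each pole contributes −20 dB/decade at high frequency; each zero contributes +20 dB/decade.
Net: 0 zero(s) − 1 pole(s) → -20 dB/decade.

-20 dB/decade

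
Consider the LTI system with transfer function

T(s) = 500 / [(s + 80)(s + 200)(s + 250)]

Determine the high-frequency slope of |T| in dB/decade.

Each pole contributes −20 dB/decade at high frequency; each zero contributes +20 dB/decade.
Net: 0 zero(s) − 3 pole(s) → -60 dB/decade.

-60 dB/decade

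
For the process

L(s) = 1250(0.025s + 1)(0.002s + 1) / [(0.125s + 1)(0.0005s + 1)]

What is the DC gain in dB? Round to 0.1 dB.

61.9 dB

L(0) = 1250 · 1 / 1 = 1250
20 log₁₀(1250) ≈ 61.94 dB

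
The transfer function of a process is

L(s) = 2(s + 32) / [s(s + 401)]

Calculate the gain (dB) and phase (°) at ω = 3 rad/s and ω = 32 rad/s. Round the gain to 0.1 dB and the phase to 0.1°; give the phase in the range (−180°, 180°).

ω = 3: -25.4 dB, -85.1°; ω = 32: -43.1 dB, -49.6°

At s = jω = j3:
zero (s+32): 32 + j3 → |·| = √(32²+3²) = √1033 ≈ 32.14, ∠ = arctan(3/32) ≈ 5.36°
pole (s+401): 401 + j3 → |·| = √(401²+3²) = √160810 ≈ 401.01, ∠ = arctan(3/401) ≈ 0.43°
pole at origin: |s| = 3, ∠ = 90.00° (in denominator)
|L| = 2 · 32.14 / 1203 ≈ 0.053433
Gain = 20 log₁₀(0.053433) ≈ -25.44 dB
∠L = 5.36° − 90.43° = -85.07°

At s = jω = j32:
zero (s+32): 32 + j32 → |·| = √(32²+32²) = √2048 ≈ 45.255, ∠ = arctan(32/32) ≈ 45.00°
pole (s+401): 401 + j32 → |·| = √(401²+32²) = √161825 ≈ 402.27, ∠ = arctan(32/401) ≈ 4.56°
pole at origin: |s| = 32, ∠ = 90.00° (in denominator)
|L| = 2 · 45.255 / 12873 ≈ 0.007031
Gain = 20 log₁₀(0.007031) ≈ -43.06 dB
∠L = 45.00° − 94.56° = -49.56°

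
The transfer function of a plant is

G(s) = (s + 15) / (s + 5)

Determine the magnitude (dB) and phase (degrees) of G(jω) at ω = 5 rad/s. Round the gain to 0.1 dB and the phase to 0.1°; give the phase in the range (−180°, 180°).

7.0 dB, -26.6°

At s = jω = j5:
zero (s+15): 15 + j5 → |·| = √(15²+5²) = √250 ≈ 15.811, ∠ = arctan(5/15) ≈ 18.43°
pole (s+5): 5 + j5 → |·| = √(5²+5²) = √50 ≈ 7.0711, ∠ = arctan(5/5) ≈ 45.00°
|G| = 1 · 15.811 / 7.0711 ≈ 2.236
Gain = 20 log₁₀(2.236) ≈ 6.99 dB
∠G = 18.43° − 45.00° = -26.57°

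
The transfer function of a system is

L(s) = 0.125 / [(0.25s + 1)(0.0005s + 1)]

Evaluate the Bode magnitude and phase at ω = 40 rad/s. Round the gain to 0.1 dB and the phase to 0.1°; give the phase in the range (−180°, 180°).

-38.1 dB, -85.4°

At ω = 40 rad/s:
pole (1 + j40·0.25) = 1 + j10 → |·| ≈ 10.05, ∠ ≈ 84.29°
pole (1 + j40·0.0005) = 1 + j0.02 → |·| ≈ 1.0002, ∠ ≈ 1.15°
|L| = 0.125 · 1 / (10.05 · 1.0002) ≈ 0.012435
Gain = 20 log₁₀(0.012435) ≈ -38.11 dB
∠L = (0°) − (84.29° + 1.15°) = -85.44°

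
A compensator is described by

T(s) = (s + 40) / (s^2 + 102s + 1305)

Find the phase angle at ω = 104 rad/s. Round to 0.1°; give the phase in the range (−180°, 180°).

-62.9°

Substitute s = j104:
Numerator: (j104) + 40 = 40 + j104
Denominator: (j104)^2 + 102(j104) + 1305 = -9511 + j10608
|N| = √(40² + 104²) ≈ 111.43, ∠N ≈ 68.96°
|D| = √(9511² + 10608²) ≈ 14247, ∠D ≈ 131.88°
∠T = 68.96° − 131.88° = -62.92°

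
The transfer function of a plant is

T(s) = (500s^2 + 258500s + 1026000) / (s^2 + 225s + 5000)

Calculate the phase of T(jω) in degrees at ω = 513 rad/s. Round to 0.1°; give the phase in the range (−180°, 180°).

Substitute s = j513:
Numerator: 500(j513)^2 + 258500(j513) + 1026000 = -130558500 + j132610500
Denominator: (j513)^2 + 225(j513) + 5000 = -258169 + j115425
|N| = √(130558500² + 132610500²) ≈ 1.8609e+08, ∠N ≈ 134.55°
|D| = √(258169² + 115425²) ≈ 2.828e+05, ∠D ≈ 155.91°
∠T = 134.55° − 155.91° = -21.36°

-21.4°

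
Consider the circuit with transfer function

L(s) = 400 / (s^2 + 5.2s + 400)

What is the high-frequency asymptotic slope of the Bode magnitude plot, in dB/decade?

Each pole contributes −20 dB/decade at high frequency; each zero contributes +20 dB/decade.
Net: 0 zero(s) − 2 pole(s) → -40 dB/decade.

-40 dB/decade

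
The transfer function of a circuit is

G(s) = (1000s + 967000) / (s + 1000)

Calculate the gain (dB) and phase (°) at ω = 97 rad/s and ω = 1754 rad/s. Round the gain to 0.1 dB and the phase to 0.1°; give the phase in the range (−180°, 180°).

Substitute s = j97:
Numerator: 1000(j97) + 967000 = 967000 + j97000
Denominator: (j97) + 1000 = 1000 + j97
|N| = √(967000² + 97000²) ≈ 9.7185e+05, ∠N ≈ 5.73°
|D| = √(1000² + 97²) ≈ 1004.7, ∠D ≈ 5.54°
|G| = 9.7185e+05 / 1004.7 ≈ 967.3
Gain = 20 log₁₀(967.3) ≈ 59.71 dB
∠G = 5.73° − 5.54° = 0.19°

Substitute s = j1754:
Numerator: 1000(j1754) + 967000 = 967000 + j1754000
Denominator: (j1754) + 1000 = 1000 + j1754
|N| = √(967000² + 1754000²) ≈ 2.0029e+06, ∠N ≈ 61.13°
|D| = √(1000² + 1754²) ≈ 2019, ∠D ≈ 60.31°
|G| = 2.0029e+06 / 2019 ≈ 992.03
Gain = 20 log₁₀(992.03) ≈ 59.93 dB
∠G = 61.13° − 60.31° = 0.82°

ω = 97: 59.7 dB, 0.2°; ω = 1754: 59.9 dB, 0.8°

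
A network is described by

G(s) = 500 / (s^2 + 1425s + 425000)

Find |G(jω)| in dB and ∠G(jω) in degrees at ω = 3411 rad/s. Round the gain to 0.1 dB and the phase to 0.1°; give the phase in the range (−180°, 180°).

Substitute s = j3411:
Numerator: 500 = 500 + j0
Denominator: (j3411)^2 + 1425(j3411) + 425000 = -11209921 + j4860675
|N| = √(500² + 0²) ≈ 500, ∠N ≈ 0.00°
|D| = √(11209921² + 4860675²) ≈ 1.2218e+07, ∠D ≈ 156.56°
|G| = 500 / 1.2218e+07 ≈ 4.0923e-05
Gain = 20 log₁₀(4.0923e-05) ≈ -87.76 dB
∠G = 0.00° − 156.56° = -156.56°

-87.8 dB, -156.6°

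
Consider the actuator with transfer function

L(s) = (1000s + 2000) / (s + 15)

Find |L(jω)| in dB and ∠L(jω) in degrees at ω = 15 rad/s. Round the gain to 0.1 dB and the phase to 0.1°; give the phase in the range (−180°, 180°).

Substitute s = j15:
Numerator: 1000(j15) + 2000 = 2000 + j15000
Denominator: (j15) + 15 = 15 + j15
|N| = √(2000² + 15000²) ≈ 15133, ∠N ≈ 82.41°
|D| = √(15² + 15²) ≈ 21.213, ∠D ≈ 45.00°
|L| = 15133 / 21.213 ≈ 713.38
Gain = 20 log₁₀(713.38) ≈ 57.07 dB
∠L = 82.41° − 45.00° = 37.41°

57.1 dB, 37.4°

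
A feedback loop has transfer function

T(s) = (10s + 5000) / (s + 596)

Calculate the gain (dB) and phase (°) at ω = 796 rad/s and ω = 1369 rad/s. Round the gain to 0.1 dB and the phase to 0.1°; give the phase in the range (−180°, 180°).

ω = 796: 19.5 dB, 4.7°; ω = 1369: 19.8 dB, 3.5°

Substitute s = j796:
Numerator: 10(j796) + 5000 = 5000 + j7960
Denominator: (j796) + 596 = 596 + j796
|N| = √(5000² + 7960²) ≈ 9400.1, ∠N ≈ 57.87°
|D| = √(596² + 796²) ≈ 994.4, ∠D ≈ 53.18°
|T| = 9400.1 / 994.4 ≈ 9.453
Gain = 20 log₁₀(9.453) ≈ 19.51 dB
∠T = 57.87° − 53.18° = 4.69°

Substitute s = j1369:
Numerator: 10(j1369) + 5000 = 5000 + j13690
Denominator: (j1369) + 596 = 596 + j1369
|N| = √(5000² + 13690²) ≈ 14575, ∠N ≈ 69.94°
|D| = √(596² + 1369²) ≈ 1493.1, ∠D ≈ 66.47°
|T| = 14575 / 1493.1 ≈ 9.7616
Gain = 20 log₁₀(9.7616) ≈ 19.79 dB
∠T = 69.94° − 66.47° = 3.47°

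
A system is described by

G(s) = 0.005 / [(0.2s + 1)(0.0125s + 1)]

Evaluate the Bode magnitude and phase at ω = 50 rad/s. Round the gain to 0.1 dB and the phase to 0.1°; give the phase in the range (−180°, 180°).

At ω = 50 rad/s:
pole (1 + j50·0.2) = 1 + j10 → |·| ≈ 10.05, ∠ ≈ 84.29°
pole (1 + j50·0.0125) = 1 + j0.625 → |·| ≈ 1.1792, ∠ ≈ 32.01°
|G| = 0.005 · 1 / (10.05 · 1.1792) ≈ 0.00042191
Gain = 20 log₁₀(0.00042191) ≈ -67.50 dB
∠G = (0°) − (84.29° + 32.01°) = -116.30°

-67.5 dB, -116.3°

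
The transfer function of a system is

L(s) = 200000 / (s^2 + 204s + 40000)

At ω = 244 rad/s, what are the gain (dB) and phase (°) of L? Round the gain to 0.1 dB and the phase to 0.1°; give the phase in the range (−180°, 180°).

11.5 dB, -111.4°

At s = jω = j244:
quadratic: (j244)² + 204·j244 + 40000 = -19536 + j49776 → |·| ≈ 53472, ∠ ≈ 111.43°
|L| = 200000 / 53472 ≈ 3.7403
Gain = 20 log₁₀(3.7403) ≈ 11.46 dB
∠L = 0.00° − 111.43° = -111.43°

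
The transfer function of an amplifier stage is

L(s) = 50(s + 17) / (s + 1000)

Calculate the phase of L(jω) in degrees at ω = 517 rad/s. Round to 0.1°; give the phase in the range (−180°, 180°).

At s = jω = j517:
zero (s+17): 17 + j517 → |·| = √(17²+517²) = √267578 ≈ 517.28, ∠ = arctan(517/17) ≈ 88.12°
pole (s+1000): 1000 + j517 → |·| = √(1000²+517²) = √1267289 ≈ 1125.7, ∠ = arctan(517/1000) ≈ 27.34°
∠L = 88.12° − 27.34° = 60.78°

60.8°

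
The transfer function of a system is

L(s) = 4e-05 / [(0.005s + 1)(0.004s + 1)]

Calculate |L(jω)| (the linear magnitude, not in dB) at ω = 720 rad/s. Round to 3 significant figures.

At ω = 720 rad/s:
pole (1 + j720·0.005) = 1 + j3.6 → |·| ≈ 3.7363, ∠ ≈ 74.48°
pole (1 + j720·0.004) = 1 + j2.88 → |·| ≈ 3.0487, ∠ ≈ 70.85°
|L| = 4e-05 · 1 / (3.7363 · 3.0487) ≈ 3.5116e-06

3.51e-06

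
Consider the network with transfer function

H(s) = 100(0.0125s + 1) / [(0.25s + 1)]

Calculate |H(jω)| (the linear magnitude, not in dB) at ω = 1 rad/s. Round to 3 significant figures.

97.0

At ω = 1 rad/s:
zero (1 + j1·0.0125) = 1 + j0.0125 → |·| ≈ 1.0001, ∠ ≈ 0.72°
pole (1 + j1·0.25) = 1 + j0.25 → |·| ≈ 1.0308, ∠ ≈ 14.04°
|H| = 100 · 1.0001 / (1.0308) ≈ 97.022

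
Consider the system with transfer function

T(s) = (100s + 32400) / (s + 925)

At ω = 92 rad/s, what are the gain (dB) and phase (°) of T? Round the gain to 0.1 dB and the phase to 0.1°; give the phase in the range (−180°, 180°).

31.2 dB, 10.2°

Substitute s = j92:
Numerator: 100(j92) + 32400 = 32400 + j9200
Denominator: (j92) + 925 = 925 + j92
|N| = √(32400² + 9200²) ≈ 33681, ∠N ≈ 15.85°
|D| = √(925² + 92²) ≈ 929.56, ∠D ≈ 5.68°
|T| = 33681 / 929.56 ≈ 36.233
Gain = 20 log₁₀(36.233) ≈ 31.18 dB
∠T = 15.85° − 5.68° = 10.17°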